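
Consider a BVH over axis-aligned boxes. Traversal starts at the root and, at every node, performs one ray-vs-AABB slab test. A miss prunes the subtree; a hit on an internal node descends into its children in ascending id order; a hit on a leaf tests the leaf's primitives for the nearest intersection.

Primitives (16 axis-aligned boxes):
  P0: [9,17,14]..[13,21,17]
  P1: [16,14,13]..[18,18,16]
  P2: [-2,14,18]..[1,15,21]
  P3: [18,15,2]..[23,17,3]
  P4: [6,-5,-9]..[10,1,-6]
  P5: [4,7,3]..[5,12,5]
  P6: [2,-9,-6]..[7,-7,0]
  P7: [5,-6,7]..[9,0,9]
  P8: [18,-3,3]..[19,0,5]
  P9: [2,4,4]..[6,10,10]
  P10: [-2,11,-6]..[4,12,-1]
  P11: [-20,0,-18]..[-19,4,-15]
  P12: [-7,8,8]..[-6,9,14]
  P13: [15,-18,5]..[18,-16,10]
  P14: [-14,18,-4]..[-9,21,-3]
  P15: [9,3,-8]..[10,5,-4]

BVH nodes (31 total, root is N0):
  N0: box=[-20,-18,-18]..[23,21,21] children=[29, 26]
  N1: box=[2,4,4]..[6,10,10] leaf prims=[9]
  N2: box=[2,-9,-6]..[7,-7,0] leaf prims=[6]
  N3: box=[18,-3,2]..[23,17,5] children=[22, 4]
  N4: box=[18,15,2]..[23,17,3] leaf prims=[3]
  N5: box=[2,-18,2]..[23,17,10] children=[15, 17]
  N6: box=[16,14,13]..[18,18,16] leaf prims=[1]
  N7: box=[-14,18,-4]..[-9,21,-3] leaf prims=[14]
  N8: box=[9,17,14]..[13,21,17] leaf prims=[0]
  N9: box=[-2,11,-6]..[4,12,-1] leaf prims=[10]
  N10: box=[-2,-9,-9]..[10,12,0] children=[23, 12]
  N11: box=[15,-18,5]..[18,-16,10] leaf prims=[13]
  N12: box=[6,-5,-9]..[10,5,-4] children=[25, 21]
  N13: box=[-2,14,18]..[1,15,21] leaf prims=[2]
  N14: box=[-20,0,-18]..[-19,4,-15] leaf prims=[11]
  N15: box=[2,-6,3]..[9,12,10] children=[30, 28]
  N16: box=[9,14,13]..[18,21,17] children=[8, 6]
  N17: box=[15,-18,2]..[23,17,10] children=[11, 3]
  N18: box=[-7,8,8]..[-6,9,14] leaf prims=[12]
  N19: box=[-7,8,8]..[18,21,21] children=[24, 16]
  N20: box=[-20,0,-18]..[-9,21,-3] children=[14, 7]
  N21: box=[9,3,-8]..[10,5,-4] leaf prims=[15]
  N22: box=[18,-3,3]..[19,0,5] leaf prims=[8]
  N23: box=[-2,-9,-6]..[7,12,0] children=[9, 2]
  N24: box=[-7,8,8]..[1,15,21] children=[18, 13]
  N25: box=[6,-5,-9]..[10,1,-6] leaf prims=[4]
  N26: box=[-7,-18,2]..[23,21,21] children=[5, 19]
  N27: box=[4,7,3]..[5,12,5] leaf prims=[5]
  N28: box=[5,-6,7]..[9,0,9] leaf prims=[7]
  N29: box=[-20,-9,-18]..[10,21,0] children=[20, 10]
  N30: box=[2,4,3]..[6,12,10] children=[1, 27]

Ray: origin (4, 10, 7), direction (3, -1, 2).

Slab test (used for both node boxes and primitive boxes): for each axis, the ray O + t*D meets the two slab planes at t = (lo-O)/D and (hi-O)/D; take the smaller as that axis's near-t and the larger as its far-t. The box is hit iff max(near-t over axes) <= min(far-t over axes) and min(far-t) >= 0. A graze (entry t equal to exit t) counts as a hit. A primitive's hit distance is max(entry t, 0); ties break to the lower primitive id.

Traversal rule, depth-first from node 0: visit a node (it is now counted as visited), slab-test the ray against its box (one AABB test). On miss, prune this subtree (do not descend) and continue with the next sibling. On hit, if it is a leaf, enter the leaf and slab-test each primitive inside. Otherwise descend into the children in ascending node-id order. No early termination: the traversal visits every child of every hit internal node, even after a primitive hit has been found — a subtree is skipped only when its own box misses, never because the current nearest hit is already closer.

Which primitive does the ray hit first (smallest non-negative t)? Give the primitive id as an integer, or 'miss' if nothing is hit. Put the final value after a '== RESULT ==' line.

Walk:
N0 x:[-8,19/3] y:[-11,28] z:[-25/2,7] -> hit [-8,19/3], descend [26, 29]
  N26 x:[-11/3,19/3] y:[-11,28] z:[-5/2,7] -> hit [-5/2,19/3], descend [5, 19]
    N5 x:[-2/3,19/3] y:[-7,28] z:[-5/2,3/2] -> hit [-2/3,3/2], descend [15, 17]
      N15 x:[-2/3,5/3] y:[-2,16] z:[-2,3/2] -> hit [-2/3,3/2], descend [28, 30]
        N28 x:[1/3,5/3] y:[10,16] z:[0,1] -> miss, prune
        N30 x:[-2/3,2/3] y:[-2,6] z:[-2,3/2] -> hit [-2/3,2/3], descend [1, 27]
          N1 x:[-2/3,2/3] y:[0,6] z:[-3/2,3/2] -> hit [0,2/3] leaf, test {P9@t=0}
          N27 x:[0,1/3] y:[-2,3] z:[-2,-1] -> miss, prune
      N17 x:[11/3,19/3] y:[-7,28] z:[-5/2,3/2] -> miss, prune
    N19 x:[-11/3,14/3] y:[-11,2] z:[1/2,7] -> hit [1/2,2], descend [16, 24]
      N16 x:[5/3,14/3] y:[-11,-4] z:[3,5] -> miss, prune
      N24 x:[-11/3,-1] y:[-5,2] z:[1/2,7] -> miss, prune
  N29 x:[-8,2] y:[-11,19] z:[-25/2,-7/2] -> miss, prune

13 AABB tests over nodes [0, 26, 5, 15, 28, 30, 1, 27, 17, 19, 16, 24, 29]; 1 leaf entered; closest P9.

== RESULT ==
9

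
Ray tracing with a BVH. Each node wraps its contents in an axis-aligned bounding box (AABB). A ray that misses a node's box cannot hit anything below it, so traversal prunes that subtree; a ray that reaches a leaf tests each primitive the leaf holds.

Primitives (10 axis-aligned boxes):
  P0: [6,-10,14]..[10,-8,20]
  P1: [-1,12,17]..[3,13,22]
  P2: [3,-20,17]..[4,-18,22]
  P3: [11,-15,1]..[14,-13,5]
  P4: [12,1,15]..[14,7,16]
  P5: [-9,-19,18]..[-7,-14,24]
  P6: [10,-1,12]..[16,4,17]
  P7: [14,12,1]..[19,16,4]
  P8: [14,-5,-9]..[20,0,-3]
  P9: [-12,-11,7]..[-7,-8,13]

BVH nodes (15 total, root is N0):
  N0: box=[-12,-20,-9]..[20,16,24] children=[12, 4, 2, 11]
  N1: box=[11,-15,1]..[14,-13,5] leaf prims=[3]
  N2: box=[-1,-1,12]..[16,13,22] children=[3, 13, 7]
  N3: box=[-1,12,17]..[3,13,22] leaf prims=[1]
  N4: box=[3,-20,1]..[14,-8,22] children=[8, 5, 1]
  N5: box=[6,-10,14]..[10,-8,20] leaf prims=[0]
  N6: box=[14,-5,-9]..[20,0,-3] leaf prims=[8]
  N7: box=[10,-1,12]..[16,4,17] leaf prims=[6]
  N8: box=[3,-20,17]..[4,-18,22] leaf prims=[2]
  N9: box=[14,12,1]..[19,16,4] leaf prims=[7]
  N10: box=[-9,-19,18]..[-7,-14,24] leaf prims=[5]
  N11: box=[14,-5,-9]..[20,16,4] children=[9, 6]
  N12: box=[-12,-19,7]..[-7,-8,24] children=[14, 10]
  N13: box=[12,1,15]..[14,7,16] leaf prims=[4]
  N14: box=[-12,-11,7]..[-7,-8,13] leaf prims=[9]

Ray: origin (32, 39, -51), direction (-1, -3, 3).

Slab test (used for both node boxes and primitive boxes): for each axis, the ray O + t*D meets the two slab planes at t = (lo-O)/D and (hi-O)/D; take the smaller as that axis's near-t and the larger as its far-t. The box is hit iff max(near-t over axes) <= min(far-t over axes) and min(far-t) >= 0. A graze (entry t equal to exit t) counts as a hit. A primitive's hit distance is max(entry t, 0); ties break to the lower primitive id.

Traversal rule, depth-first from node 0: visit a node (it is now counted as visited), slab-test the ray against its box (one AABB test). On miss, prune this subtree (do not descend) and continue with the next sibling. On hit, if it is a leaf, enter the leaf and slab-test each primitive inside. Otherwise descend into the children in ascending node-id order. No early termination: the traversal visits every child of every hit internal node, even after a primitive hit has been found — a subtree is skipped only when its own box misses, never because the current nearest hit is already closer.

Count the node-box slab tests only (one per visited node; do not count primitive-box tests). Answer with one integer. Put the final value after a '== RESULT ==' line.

Traverse from the root:
N0 x:[12,44] y:[23/3,59/3] z:[14,25] -> hit [14,59/3], descend [2, 4, 11, 12]
  N2 x:[16,33] y:[26/3,40/3] z:[21,73/3] -> miss, prune
  N4 x:[18,29] y:[47/3,59/3] z:[52/3,73/3] -> hit [18,59/3], descend [1, 5, 8]
    N1 x:[18,21] y:[52/3,18] z:[52/3,56/3] -> hit [18,18] leaf, test {P3@t=18}
    N5 x:[22,26] y:[47/3,49/3] z:[65/3,71/3] -> miss, prune
    N8 x:[28,29] y:[19,59/3] z:[68/3,73/3] -> miss, prune
  N11 x:[12,18] y:[23/3,44/3] z:[14,55/3] -> hit [14,44/3], descend [6, 9]
    N6 x:[12,18] y:[13,44/3] z:[14,16] -> hit [14,44/3] leaf, test {P8@t=14}
    N9 x:[13,18] y:[23/3,9] z:[52/3,55/3] -> miss, prune
  N12 x:[39,44] y:[47/3,58/3] z:[58/3,25] -> miss, prune

10 AABB tests over nodes [0, 2, 4, 1, 5, 8, 11, 6, 9, 12]; 2 leaves entered; closest P8.

== RESULT ==
10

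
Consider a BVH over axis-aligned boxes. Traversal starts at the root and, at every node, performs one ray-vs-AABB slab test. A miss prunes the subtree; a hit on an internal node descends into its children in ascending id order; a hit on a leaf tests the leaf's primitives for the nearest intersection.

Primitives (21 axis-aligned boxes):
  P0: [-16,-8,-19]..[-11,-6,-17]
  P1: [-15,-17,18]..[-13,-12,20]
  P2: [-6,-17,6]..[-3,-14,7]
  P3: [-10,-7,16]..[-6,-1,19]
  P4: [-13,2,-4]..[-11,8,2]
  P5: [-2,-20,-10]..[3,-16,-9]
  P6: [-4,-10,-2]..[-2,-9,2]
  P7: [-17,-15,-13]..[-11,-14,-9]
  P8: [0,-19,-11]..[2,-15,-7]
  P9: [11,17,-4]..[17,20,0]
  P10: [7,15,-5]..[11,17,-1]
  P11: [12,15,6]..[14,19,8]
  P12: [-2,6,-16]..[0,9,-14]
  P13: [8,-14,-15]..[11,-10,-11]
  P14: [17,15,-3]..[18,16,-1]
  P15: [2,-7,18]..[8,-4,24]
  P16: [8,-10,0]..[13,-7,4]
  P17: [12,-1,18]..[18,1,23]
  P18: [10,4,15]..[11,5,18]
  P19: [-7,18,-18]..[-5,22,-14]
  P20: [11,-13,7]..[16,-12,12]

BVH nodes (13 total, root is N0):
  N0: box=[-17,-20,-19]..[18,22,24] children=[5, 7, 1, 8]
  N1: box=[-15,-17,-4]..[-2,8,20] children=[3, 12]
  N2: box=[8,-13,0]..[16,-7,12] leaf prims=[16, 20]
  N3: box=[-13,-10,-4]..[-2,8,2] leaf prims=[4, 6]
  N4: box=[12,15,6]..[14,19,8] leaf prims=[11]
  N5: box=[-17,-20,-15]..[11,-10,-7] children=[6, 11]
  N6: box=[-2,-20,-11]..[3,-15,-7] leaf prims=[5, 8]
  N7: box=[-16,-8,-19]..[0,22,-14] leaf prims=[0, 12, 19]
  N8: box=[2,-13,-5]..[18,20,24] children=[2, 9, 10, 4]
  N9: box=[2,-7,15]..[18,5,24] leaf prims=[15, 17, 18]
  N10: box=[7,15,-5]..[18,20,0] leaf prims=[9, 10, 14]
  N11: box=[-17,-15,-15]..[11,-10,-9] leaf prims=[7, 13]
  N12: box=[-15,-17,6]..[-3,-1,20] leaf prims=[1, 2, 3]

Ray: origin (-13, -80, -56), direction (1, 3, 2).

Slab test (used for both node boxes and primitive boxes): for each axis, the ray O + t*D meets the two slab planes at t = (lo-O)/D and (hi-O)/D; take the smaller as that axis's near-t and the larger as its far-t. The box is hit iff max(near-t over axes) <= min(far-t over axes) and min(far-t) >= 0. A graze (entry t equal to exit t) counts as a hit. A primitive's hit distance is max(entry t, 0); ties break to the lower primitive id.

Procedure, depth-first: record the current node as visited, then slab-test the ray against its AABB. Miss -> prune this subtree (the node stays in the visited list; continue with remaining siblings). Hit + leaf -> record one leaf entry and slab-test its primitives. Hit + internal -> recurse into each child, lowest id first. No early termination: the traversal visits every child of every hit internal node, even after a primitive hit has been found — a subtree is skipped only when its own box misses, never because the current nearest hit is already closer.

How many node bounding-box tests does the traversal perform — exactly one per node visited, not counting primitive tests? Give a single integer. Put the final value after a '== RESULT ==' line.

Traverse from the root:
N0 x:[-4,31] y:[20,34] z:[37/2,40] -> hit [20,31], descend [1, 5, 7, 8]
  N1 x:[-2,11] y:[21,88/3] z:[26,38] -> miss, prune
  N5 x:[-4,24] y:[20,70/3] z:[41/2,49/2] -> hit [41/2,70/3], descend [6, 11]
    N6 x:[11,16] y:[20,65/3] z:[45/2,49/2] -> miss, prune
    N11 x:[-4,24] y:[65/3,70/3] z:[41/2,47/2] -> hit [65/3,70/3] leaf, test {P7(miss), P13@t=22}
  N7 x:[-3,13] y:[24,34] z:[37/2,21] -> miss, prune
  N8 x:[15,31] y:[67/3,100/3] z:[51/2,40] -> hit [51/2,31], descend [2, 4, 9, 10]
    N2 x:[21,29] y:[67/3,73/3] z:[28,34] -> miss, prune
    N4 x:[25,27] y:[95/3,33] z:[31,32] -> miss, prune
    N9 x:[15,31] y:[73/3,85/3] z:[71/2,40] -> miss, prune
    N10 x:[20,31] y:[95/3,100/3] z:[51/2,28] -> miss, prune

11 AABB tests over nodes [0, 1, 5, 6, 11, 7, 8, 2, 4, 9, 10]; 1 leaf entered; closest P13.

== RESULT ==
11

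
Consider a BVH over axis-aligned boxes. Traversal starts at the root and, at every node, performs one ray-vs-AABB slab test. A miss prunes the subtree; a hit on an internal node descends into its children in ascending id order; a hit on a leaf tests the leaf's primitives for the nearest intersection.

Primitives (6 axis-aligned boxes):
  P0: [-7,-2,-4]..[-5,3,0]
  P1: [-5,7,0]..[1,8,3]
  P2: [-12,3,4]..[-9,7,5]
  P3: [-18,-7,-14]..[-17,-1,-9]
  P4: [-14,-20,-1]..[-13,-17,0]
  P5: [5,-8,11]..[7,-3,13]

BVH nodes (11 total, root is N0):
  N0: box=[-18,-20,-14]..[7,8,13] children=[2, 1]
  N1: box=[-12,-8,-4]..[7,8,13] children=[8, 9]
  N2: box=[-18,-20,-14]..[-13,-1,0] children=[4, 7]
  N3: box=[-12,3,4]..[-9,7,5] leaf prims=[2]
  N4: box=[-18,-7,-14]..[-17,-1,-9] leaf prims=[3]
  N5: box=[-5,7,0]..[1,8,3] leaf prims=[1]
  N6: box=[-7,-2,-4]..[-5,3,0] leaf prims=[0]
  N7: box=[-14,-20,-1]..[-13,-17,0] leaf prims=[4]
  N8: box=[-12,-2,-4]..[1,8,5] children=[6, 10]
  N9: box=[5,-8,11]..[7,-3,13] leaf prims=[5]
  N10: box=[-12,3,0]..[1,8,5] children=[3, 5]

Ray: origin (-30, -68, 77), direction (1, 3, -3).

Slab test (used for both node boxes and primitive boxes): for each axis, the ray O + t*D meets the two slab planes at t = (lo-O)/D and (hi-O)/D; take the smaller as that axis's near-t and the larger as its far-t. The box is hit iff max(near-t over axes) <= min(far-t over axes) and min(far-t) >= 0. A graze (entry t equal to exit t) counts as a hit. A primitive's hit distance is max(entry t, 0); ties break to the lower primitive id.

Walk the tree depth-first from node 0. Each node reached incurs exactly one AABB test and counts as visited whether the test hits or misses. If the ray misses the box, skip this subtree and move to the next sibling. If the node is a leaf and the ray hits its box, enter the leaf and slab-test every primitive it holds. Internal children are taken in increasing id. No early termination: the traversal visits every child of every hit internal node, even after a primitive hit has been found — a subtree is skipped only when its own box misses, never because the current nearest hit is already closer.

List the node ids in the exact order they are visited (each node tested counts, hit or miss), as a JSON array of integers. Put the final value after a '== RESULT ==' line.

Trace the traversal:
N0 x:[12,37] y:[16,76/3] z:[64/3,91/3] -> hit [64/3,76/3], descend [1, 2]
  N1 x:[18,37] y:[20,76/3] z:[64/3,27] -> hit [64/3,76/3], descend [8, 9]
    N8 x:[18,31] y:[22,76/3] z:[24,27] -> hit [24,76/3], descend [6, 10]
      N6 x:[23,25] y:[22,71/3] z:[77/3,27] -> miss, prune
      N10 x:[18,31] y:[71/3,76/3] z:[24,77/3] -> hit [24,76/3], descend [3, 5]
        N3 x:[18,21] y:[71/3,25] z:[24,73/3] -> miss, prune
        N5 x:[25,31] y:[25,76/3] z:[74/3,77/3] -> hit [25,76/3] leaf, test {P1@t=25}
    N9 x:[35,37] y:[20,65/3] z:[64/3,22] -> miss, prune
  N2 x:[12,17] y:[16,67/3] z:[77/3,91/3] -> miss, prune

Visited [0, 1, 8, 6, 10, 3, 5, 9, 2]. Tests: 9 box, 1 leaf. Nearest: P1.

== RESULT ==
[0, 1, 8, 6, 10, 3, 5, 9, 2]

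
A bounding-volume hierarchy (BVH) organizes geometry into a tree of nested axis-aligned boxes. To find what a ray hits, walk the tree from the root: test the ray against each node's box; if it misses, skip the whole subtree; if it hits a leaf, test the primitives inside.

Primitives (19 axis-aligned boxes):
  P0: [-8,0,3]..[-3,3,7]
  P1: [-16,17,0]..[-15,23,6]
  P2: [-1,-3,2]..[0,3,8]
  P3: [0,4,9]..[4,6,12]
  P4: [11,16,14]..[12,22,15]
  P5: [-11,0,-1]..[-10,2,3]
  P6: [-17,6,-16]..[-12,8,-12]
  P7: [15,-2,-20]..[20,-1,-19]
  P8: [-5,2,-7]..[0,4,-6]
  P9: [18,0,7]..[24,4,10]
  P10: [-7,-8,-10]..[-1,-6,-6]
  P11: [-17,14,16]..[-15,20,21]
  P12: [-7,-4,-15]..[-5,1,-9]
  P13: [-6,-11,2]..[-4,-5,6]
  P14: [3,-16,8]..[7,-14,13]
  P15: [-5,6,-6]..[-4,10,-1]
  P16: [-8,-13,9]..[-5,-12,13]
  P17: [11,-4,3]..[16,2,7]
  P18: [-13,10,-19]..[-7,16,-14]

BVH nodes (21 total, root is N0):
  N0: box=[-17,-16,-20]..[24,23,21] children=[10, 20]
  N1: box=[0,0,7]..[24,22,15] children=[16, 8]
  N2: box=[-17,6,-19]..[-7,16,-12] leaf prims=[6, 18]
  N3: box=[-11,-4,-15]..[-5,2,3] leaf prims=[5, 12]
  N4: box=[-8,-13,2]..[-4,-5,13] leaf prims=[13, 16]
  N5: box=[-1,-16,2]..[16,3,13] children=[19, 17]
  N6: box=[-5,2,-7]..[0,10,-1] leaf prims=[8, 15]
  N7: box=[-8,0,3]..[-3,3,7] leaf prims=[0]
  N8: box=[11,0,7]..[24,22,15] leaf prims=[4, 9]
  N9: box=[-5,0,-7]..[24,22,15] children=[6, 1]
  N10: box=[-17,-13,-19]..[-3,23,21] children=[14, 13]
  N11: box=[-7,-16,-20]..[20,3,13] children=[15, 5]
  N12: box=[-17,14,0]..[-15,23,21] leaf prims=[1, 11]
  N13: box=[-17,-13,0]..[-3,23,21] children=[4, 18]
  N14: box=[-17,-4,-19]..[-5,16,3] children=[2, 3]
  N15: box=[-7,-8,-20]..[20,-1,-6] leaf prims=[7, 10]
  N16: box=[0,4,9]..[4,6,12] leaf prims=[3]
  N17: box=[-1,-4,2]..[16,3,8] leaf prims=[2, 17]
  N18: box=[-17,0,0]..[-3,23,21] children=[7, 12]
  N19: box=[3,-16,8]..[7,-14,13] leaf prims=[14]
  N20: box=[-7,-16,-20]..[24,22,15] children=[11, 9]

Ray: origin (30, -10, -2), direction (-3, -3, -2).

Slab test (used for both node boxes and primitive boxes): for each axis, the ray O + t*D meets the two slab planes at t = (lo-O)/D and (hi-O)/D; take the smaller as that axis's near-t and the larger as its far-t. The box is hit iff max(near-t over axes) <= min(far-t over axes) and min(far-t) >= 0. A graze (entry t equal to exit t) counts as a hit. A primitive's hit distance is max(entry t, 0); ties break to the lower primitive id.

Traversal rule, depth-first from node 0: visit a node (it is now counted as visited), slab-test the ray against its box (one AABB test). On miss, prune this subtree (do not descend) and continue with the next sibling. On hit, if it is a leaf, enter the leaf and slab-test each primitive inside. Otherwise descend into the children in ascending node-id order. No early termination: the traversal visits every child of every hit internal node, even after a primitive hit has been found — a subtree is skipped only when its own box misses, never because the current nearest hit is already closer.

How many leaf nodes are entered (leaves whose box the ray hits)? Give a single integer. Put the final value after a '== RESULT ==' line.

Trace the traversal:
N0 x:[2,47/3] y:[-11,2] z:[-23/2,9] -> hit [2,2], descend [10, 20]
  N10 x:[11,47/3] y:[-11,1] z:[-23/2,17/2] -> miss, prune
  N20 x:[2,37/3] y:[-32/3,2] z:[-17/2,9] -> hit [2,2], descend [9, 11]
    N9 x:[2,35/3] y:[-32/3,-10/3] z:[-17/2,5/2] -> miss, prune
    N11 x:[10/3,37/3] y:[-13/3,2] z:[-15/2,9] -> miss, prune

5 AABB tests over nodes [0, 10, 20, 9, 11]; 0 leaves entered; closest miss.

== RESULT ==
0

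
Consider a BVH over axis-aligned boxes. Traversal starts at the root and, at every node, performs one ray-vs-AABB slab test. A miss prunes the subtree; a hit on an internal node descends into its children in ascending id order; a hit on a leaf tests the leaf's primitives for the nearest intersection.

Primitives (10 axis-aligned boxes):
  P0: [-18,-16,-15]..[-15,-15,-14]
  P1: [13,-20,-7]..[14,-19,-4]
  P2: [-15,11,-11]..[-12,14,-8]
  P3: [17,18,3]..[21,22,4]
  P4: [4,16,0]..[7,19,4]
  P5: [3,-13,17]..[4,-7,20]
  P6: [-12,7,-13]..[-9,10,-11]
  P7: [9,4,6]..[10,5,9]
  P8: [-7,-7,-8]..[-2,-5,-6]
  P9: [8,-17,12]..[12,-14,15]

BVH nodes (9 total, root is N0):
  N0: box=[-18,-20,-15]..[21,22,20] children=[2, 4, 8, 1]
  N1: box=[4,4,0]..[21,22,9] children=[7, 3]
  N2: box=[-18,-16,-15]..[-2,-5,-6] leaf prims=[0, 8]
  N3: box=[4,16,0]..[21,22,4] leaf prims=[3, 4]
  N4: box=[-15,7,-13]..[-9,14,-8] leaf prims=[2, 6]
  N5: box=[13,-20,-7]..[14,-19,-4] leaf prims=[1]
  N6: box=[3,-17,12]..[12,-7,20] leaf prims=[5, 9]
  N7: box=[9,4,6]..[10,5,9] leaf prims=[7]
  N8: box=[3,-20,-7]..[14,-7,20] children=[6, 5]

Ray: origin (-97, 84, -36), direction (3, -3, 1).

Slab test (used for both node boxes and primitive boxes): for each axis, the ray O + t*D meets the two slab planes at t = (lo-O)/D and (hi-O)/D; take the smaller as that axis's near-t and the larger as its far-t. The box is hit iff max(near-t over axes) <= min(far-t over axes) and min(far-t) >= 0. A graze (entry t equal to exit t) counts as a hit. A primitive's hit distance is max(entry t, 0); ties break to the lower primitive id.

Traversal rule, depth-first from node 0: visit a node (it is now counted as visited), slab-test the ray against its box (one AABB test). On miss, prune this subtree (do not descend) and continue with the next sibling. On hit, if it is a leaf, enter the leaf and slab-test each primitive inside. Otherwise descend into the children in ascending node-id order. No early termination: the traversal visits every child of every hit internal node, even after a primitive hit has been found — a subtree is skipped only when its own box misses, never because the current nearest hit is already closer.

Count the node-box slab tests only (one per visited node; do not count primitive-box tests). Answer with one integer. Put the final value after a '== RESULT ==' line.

Walk:
N0 x:[79/3,118/3] y:[62/3,104/3] z:[21,56] -> hit [79/3,104/3], descend [1, 2, 4, 8]
  N1 x:[101/3,118/3] y:[62/3,80/3] z:[36,45] -> miss, prune
  N2 x:[79/3,95/3] y:[89/3,100/3] z:[21,30] -> hit [89/3,30] leaf, test {P0(miss), P8@t=30}
  N4 x:[82/3,88/3] y:[70/3,77/3] z:[23,28] -> miss, prune
  N8 x:[100/3,37] y:[91/3,104/3] z:[29,56] -> hit [100/3,104/3], descend [5, 6]
    N5 x:[110/3,37] y:[103/3,104/3] z:[29,32] -> miss, prune
    N6 x:[100/3,109/3] y:[91/3,101/3] z:[48,56] -> miss, prune

Visited [0, 1, 2, 4, 8, 5, 6]. Tests: 7 box, 1 leaf. Nearest: P8.

== RESULT ==
7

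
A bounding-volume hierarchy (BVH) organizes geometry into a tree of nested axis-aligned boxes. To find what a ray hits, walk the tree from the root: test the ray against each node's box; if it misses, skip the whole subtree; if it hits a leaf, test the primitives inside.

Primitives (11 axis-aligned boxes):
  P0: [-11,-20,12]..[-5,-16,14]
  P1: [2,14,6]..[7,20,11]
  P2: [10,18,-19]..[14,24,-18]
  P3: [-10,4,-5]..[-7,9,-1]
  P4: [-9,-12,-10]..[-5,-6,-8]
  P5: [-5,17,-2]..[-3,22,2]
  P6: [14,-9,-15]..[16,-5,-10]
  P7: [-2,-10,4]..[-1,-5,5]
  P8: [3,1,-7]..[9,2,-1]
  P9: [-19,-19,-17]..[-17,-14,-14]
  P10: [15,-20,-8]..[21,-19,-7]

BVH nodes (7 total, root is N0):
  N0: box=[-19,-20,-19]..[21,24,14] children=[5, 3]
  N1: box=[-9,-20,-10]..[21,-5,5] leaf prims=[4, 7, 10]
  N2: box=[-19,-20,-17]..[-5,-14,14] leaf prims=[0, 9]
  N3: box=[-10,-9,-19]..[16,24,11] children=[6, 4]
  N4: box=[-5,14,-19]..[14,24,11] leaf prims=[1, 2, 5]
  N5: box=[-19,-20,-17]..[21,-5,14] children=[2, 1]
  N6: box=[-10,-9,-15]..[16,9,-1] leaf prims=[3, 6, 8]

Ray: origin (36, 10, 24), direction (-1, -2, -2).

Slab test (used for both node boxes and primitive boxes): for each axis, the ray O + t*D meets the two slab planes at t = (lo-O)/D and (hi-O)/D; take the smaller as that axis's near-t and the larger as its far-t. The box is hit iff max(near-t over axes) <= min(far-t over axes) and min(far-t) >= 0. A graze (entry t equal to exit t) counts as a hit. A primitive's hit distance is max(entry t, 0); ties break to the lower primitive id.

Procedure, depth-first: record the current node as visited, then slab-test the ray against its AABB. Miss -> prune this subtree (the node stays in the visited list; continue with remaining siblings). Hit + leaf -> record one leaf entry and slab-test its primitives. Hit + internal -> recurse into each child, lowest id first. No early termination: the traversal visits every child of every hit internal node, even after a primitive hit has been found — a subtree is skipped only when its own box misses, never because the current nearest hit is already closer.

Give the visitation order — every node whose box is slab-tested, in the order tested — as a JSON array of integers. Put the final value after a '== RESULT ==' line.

Walk:
N0 x:[15,55] y:[-7,15] z:[5,43/2] -> hit [15,15], descend [3, 5]
  N3 x:[20,46] y:[-7,19/2] z:[13/2,43/2] -> miss, prune
  N5 x:[15,55] y:[15/2,15] z:[5,41/2] -> hit [15,15], descend [1, 2]
    N1 x:[15,45] y:[15/2,15] z:[19/2,17] -> hit [15,15] leaf, test {P4(miss), P7(miss), P10(miss)}
    N2 x:[41,55] y:[12,15] z:[5,41/2] -> miss, prune

5 AABB tests over nodes [0, 3, 5, 1, 2]; 1 leaf entered; closest miss.

== RESULT ==
[0, 3, 5, 1, 2]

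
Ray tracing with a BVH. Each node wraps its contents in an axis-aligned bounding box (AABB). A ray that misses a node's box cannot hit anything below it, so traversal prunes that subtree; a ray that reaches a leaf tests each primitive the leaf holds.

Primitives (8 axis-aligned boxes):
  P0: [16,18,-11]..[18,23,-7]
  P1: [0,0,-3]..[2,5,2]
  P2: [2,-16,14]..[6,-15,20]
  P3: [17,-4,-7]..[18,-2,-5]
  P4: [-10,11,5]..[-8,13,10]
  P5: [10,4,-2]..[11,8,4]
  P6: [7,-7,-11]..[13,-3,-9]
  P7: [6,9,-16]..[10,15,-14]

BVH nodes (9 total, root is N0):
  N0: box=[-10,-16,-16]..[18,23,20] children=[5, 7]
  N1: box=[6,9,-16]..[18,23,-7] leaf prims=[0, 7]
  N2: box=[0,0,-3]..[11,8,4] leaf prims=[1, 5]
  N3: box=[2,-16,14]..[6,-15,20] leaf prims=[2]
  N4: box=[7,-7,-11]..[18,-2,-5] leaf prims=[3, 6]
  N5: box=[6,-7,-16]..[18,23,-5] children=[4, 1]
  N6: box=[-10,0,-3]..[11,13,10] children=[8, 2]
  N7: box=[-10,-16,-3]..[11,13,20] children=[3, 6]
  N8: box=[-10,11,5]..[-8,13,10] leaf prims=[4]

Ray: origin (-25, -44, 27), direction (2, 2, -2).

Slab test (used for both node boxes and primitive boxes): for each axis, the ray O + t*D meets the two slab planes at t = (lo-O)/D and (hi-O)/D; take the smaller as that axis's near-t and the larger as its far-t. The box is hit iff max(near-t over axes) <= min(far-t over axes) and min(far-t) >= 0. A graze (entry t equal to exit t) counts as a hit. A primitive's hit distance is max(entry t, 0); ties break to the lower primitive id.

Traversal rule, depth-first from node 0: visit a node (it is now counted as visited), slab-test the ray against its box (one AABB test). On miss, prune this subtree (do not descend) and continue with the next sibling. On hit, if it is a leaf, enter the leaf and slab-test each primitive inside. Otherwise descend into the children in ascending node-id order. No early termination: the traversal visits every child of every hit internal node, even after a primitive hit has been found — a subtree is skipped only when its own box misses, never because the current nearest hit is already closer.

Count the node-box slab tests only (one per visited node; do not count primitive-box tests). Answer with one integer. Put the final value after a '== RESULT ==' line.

Traverse from the root:
N0 x:[15/2,43/2] y:[14,67/2] z:[7/2,43/2] -> hit [14,43/2], descend [5, 7]
  N5 x:[31/2,43/2] y:[37/2,67/2] z:[16,43/2] -> hit [37/2,43/2], descend [1, 4]
    N1 x:[31/2,43/2] y:[53/2,67/2] z:[17,43/2] -> miss, prune
    N4 x:[16,43/2] y:[37/2,21] z:[16,19] -> hit [37/2,19] leaf, test {P3(miss), P6@t=37/2}
  N7 x:[15/2,18] y:[14,57/2] z:[7/2,15] -> hit [14,15], descend [3, 6]
    N3 x:[27/2,31/2] y:[14,29/2] z:[7/2,13/2] -> miss, prune
    N6 x:[15/2,18] y:[22,57/2] z:[17/2,15] -> miss, prune

Visited [0, 5, 1, 4, 7, 3, 6]. Tests: 7 box, 1 leaf. Nearest: P6.

== RESULT ==
7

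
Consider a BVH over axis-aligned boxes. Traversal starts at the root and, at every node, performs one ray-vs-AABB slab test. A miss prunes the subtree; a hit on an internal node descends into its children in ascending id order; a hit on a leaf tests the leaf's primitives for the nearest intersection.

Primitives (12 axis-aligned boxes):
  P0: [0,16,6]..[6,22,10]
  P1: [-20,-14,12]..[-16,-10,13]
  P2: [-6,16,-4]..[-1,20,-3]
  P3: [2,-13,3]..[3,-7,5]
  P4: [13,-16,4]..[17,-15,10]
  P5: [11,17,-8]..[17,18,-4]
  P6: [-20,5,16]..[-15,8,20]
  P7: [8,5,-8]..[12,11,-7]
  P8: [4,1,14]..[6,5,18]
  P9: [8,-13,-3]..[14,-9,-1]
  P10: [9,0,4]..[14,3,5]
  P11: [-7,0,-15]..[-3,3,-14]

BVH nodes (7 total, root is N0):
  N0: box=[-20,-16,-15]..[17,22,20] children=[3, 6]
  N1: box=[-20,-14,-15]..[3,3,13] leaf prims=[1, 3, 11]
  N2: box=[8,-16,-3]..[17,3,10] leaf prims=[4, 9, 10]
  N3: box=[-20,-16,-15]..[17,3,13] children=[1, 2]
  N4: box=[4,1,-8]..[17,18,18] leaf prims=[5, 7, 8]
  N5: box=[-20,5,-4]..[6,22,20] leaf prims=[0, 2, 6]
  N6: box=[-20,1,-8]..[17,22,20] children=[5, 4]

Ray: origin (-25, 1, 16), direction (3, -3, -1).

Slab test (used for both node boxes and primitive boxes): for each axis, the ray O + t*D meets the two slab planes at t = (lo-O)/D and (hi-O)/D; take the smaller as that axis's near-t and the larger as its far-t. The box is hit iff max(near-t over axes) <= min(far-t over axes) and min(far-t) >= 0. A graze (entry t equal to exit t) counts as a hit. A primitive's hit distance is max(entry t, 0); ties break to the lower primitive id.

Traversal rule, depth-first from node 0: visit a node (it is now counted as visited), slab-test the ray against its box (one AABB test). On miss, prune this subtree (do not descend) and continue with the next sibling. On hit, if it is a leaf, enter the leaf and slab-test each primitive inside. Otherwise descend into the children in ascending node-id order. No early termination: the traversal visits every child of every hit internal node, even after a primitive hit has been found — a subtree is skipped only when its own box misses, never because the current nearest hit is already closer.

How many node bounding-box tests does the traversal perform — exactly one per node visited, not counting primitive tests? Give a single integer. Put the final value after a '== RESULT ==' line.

Trace the traversal:
N0 x:[5/3,14] y:[-7,17/3] z:[-4,31] -> hit [5/3,17/3], descend [3, 6]
  N3 x:[5/3,14] y:[-2/3,17/3] z:[3,31] -> hit [3,17/3], descend [1, 2]
    N1 x:[5/3,28/3] y:[-2/3,5] z:[3,31] -> hit [3,5] leaf, test {P1(miss), P3(miss), P11(miss)}
    N2 x:[11,14] y:[-2/3,17/3] z:[6,19] -> miss, prune
  N6 x:[5/3,14] y:[-7,0] z:[-4,24] -> miss, prune

Visited [0, 3, 1, 2, 6]. Tests: 5 box, 1 leaf. Nearest: miss.

== RESULT ==
5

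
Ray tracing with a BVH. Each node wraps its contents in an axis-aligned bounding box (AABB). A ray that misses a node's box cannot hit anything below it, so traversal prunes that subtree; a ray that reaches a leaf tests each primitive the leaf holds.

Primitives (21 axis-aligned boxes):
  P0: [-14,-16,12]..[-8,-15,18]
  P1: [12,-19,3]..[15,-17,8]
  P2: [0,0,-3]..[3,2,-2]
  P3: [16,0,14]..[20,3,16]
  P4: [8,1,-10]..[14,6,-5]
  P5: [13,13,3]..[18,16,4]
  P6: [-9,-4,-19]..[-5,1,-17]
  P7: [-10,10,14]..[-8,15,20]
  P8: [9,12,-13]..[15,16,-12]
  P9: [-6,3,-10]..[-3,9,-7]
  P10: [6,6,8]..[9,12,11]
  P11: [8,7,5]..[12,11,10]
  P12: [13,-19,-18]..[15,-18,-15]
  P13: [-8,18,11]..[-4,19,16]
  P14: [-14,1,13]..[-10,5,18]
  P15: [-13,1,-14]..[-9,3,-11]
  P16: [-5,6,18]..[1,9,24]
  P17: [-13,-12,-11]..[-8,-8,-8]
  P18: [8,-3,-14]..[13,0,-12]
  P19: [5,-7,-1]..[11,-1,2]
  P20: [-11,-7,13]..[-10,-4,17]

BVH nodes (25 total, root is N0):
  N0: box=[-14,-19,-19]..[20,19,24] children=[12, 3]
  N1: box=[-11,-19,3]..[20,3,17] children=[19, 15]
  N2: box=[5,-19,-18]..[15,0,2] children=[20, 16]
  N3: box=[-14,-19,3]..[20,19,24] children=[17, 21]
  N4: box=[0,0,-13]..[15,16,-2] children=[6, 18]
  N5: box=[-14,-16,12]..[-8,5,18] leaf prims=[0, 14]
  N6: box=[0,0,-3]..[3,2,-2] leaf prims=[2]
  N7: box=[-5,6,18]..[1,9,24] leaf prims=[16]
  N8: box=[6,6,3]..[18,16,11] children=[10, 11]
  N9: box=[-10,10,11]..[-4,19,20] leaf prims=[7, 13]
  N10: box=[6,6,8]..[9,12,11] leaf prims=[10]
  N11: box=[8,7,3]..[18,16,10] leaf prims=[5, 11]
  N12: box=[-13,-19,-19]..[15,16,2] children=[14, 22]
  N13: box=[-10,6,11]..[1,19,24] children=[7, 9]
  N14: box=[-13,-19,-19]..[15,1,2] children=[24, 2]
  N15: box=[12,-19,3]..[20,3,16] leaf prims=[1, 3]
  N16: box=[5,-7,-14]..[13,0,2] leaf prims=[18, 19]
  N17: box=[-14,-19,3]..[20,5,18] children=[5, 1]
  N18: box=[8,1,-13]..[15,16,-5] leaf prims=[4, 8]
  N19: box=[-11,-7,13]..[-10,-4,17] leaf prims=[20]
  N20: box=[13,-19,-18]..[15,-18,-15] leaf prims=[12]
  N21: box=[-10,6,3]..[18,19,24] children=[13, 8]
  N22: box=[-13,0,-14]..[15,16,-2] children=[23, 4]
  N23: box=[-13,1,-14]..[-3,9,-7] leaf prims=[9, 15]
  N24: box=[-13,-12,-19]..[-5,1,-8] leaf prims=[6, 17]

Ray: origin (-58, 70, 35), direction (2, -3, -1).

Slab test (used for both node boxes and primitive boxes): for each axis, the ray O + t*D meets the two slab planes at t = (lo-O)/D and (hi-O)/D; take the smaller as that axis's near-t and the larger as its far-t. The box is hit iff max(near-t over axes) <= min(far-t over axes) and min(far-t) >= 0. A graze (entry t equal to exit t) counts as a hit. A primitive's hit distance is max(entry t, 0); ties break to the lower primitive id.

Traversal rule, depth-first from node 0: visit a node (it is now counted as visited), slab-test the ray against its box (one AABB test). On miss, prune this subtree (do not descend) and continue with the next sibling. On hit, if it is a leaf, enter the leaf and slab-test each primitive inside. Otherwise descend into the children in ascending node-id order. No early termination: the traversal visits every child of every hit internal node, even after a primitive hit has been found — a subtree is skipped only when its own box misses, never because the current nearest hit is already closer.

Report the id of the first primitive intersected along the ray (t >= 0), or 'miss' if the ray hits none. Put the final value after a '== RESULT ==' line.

Walk:
N0 x:[22,39] y:[17,89/3] z:[11,54] -> hit [22,89/3], descend [3, 12]
  N3 x:[22,39] y:[17,89/3] z:[11,32] -> hit [22,89/3], descend [17, 21]
    N17 x:[22,39] y:[65/3,89/3] z:[17,32] -> hit [22,89/3], descend [1, 5]
      N1 x:[47/2,39] y:[67/3,89/3] z:[18,32] -> hit [47/2,89/3], descend [15, 19]
        N15 x:[35,39] y:[67/3,89/3] z:[19,32] -> miss, prune
        N19 x:[47/2,24] y:[74/3,77/3] z:[18,22] -> miss, prune
      N5 x:[22,25] y:[65/3,86/3] z:[17,23] -> hit [22,23] leaf, test {P0(miss), P14@t=22}
    N21 x:[24,38] y:[17,64/3] z:[11,32] -> miss, prune
  N12 x:[45/2,73/2] y:[18,89/3] z:[33,54] -> miss, prune

9 AABB tests over nodes [0, 3, 17, 1, 15, 19, 5, 21, 12]; 1 leaf entered; closest P14.

== RESULT ==
14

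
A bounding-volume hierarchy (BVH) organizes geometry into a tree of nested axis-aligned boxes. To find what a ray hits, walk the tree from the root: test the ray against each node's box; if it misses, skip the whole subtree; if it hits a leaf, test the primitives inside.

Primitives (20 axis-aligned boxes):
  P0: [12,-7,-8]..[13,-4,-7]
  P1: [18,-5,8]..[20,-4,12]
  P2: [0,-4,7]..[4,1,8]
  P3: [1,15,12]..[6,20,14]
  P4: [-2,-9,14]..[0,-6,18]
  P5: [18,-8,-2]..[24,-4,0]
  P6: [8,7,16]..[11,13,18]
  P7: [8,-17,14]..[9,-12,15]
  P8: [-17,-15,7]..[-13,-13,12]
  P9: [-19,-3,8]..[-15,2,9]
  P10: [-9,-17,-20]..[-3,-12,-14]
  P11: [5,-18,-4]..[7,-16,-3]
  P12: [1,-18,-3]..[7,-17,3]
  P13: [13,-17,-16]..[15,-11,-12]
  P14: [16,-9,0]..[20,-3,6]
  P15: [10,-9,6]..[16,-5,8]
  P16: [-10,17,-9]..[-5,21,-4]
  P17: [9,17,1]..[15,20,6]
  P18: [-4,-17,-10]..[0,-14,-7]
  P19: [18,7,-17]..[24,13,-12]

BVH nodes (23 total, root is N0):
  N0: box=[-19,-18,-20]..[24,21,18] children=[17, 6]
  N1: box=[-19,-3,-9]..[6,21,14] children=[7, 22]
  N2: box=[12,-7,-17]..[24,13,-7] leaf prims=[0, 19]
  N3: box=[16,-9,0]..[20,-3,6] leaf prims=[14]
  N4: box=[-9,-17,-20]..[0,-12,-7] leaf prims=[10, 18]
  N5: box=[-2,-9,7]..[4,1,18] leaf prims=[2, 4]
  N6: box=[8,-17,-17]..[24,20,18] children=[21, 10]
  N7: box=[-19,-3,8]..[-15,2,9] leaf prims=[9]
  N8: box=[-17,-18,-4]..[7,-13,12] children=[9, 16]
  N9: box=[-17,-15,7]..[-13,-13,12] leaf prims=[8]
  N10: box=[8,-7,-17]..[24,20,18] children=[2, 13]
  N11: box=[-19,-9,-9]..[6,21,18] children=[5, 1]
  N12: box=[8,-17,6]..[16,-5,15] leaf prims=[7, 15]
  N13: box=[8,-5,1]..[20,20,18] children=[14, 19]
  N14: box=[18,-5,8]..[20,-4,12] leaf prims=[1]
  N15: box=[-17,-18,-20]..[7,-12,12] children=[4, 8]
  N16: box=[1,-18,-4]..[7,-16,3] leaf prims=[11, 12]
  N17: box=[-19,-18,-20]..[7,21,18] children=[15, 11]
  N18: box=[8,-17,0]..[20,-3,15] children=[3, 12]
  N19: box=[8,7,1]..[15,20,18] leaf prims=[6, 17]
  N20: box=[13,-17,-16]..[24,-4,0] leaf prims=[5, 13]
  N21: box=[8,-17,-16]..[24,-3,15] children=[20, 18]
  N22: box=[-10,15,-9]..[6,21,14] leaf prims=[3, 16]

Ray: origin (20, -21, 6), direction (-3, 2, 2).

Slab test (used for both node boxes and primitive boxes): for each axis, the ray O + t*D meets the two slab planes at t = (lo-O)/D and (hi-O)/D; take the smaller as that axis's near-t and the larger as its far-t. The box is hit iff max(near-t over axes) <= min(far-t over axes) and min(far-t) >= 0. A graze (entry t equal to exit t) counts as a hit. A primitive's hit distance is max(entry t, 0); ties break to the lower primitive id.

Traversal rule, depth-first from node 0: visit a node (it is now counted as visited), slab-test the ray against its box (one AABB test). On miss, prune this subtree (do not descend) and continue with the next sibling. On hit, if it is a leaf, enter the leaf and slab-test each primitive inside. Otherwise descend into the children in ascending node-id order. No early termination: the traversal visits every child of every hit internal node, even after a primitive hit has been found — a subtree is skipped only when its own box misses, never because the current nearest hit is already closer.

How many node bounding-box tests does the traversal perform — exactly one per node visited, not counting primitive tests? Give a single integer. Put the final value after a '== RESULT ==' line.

Trace the traversal:
N0 x:[-4/3,13] y:[3/2,21] z:[-13,6] -> hit [3/2,6], descend [6, 17]
  N6 x:[-4/3,4] y:[2,41/2] z:[-23/2,6] -> hit [2,4], descend [10, 21]
    N10 x:[-4/3,4] y:[7,41/2] z:[-23/2,6] -> miss, prune
    N21 x:[-4/3,4] y:[2,9] z:[-11,9/2] -> hit [2,4], descend [18, 20]
      N18 x:[0,4] y:[2,9] z:[-3,9/2] -> hit [2,4], descend [3, 12]
        N3 x:[0,4/3] y:[6,9] z:[-3,0] -> miss, prune
        N12 x:[4/3,4] y:[2,8] z:[0,9/2] -> hit [2,4] leaf, test {P7@t=4, P15(miss)}
      N20 x:[-4/3,7/3] y:[2,17/2] z:[-11,-3] -> miss, prune
  N17 x:[13/3,13] y:[3/2,21] z:[-13,6] -> hit [13/3,6], descend [11, 15]
    N11 x:[14/3,13] y:[6,21] z:[-15/2,6] -> hit [6,6], descend [1, 5]
      N1 x:[14/3,13] y:[9,21] z:[-15/2,4] -> miss, prune
      N5 x:[16/3,22/3] y:[6,11] z:[1/2,6] -> hit [6,6] leaf, test {P2(miss), P4(miss)}
    N15 x:[13/3,37/3] y:[3/2,9/2] z:[-13,3] -> miss, prune

Visited [0, 6, 10, 21, 18, 3, 12, 20, 17, 11, 1, 5, 15]. Tests: 13 box, 2 leaf. Nearest: P7.

== RESULT ==
13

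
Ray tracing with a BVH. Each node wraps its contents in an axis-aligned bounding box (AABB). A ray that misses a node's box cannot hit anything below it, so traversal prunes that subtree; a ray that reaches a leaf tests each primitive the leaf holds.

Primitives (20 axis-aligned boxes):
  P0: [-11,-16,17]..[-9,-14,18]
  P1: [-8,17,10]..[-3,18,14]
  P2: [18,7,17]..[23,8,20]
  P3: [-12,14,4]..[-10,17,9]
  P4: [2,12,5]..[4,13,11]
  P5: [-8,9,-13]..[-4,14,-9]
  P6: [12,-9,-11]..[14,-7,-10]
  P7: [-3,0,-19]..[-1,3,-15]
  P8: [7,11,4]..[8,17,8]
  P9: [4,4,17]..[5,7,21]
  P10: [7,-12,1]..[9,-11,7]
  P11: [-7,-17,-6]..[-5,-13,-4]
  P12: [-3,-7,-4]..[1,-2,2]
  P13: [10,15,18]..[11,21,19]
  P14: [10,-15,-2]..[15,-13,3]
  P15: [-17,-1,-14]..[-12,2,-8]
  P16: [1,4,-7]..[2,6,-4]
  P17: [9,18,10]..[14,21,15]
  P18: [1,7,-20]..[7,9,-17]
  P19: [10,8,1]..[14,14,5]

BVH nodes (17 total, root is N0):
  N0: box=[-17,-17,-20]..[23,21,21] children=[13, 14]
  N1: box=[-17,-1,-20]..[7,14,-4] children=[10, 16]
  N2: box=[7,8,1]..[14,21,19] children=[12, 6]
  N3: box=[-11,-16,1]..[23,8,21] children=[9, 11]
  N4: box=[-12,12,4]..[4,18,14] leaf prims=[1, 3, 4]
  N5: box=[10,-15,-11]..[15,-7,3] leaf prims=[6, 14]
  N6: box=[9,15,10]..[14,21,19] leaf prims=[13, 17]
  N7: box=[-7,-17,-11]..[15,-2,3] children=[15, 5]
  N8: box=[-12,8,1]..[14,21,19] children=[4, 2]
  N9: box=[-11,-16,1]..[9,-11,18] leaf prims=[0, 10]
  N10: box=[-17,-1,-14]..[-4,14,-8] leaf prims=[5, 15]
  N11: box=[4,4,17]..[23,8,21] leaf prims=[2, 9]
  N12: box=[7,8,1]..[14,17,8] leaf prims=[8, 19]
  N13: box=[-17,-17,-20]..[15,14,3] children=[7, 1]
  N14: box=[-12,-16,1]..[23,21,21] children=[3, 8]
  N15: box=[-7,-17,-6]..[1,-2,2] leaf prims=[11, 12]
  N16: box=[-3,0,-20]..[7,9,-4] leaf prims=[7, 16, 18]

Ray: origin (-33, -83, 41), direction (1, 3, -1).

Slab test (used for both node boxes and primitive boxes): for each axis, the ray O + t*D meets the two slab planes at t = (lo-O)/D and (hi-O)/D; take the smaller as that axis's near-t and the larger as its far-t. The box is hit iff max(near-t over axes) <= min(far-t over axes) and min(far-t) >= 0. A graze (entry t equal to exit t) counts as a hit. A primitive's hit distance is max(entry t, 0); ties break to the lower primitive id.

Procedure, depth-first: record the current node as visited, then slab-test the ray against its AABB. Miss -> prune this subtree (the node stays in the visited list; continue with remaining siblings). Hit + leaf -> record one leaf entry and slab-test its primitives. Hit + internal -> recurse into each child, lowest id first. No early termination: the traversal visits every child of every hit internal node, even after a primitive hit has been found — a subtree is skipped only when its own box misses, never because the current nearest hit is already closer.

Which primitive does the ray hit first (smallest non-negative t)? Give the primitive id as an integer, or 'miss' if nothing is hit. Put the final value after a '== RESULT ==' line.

Traverse from the root:
N0 x:[16,56] y:[22,104/3] z:[20,61] -> hit [22,104/3], descend [13, 14]
  N13 x:[16,48] y:[22,97/3] z:[38,61] -> miss, prune
  N14 x:[21,56] y:[67/3,104/3] z:[20,40] -> hit [67/3,104/3], descend [3, 8]
    N3 x:[22,56] y:[67/3,91/3] z:[20,40] -> hit [67/3,91/3], descend [9, 11]
      N9 x:[22,42] y:[67/3,24] z:[23,40] -> hit [23,24] leaf, test {P0@t=23, P10(miss)}
      N11 x:[37,56] y:[29,91/3] z:[20,24] -> miss, prune
    N8 x:[21,47] y:[91/3,104/3] z:[22,40] -> hit [91/3,104/3], descend [2, 4]
      N2 x:[40,47] y:[91/3,104/3] z:[22,40] -> miss, prune
      N4 x:[21,37] y:[95/3,101/3] z:[27,37] -> hit [95/3,101/3] leaf, test {P1(miss), P3(miss), P4(miss)}

Summary -> nodes [0, 13, 14, 3, 9, 11, 8, 2, 4]; box-tests=9; leaf-entries=2; first=P0

== RESULT ==
0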